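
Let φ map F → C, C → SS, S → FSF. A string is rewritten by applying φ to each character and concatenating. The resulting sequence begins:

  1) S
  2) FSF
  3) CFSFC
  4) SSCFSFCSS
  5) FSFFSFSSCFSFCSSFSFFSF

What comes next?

CFSFCCFSFCFSFFSFSSCFSFCSSFSFFSFCFSFCCFSFC

Replace each of the 21 characters of FSFFSFSSCFSFCSSFSFFSF in place — C FSF C C FSF C FSF FSF SS C FSF C SS FSF FSF C FSF C C FSF C — and concatenate.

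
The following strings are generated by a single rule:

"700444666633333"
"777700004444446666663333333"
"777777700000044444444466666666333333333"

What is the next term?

Reading off run lengths: 7 runs 1, 4, 7; 0 runs 2, 4, 6; 4 runs 3, 6, 9; 6 runs 4, 6, 8; 3 runs 5, 7, 9 — each is linear in n (n = 1, 2, …).
At n = 4 the blocks have lengths 10, 8, 12, 10, 11.

777777777700000000444444444444666666666633333333333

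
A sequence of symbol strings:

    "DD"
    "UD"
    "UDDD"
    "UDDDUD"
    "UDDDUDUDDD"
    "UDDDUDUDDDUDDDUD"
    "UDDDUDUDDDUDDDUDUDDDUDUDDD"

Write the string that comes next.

UDDDUDUDDDUDDDUDUDDDUDUDDDUDDDUDUDDDUDDDUD

This is a Fibonacci-style word recurrence s(k) = s(k−1)·s(k−2): e.g. UD·DD = UDDD.
The next term joins UDDDUDUDDDUDDDUDUDDDUDUDDD and UDDDUDUDDDUDDDUD.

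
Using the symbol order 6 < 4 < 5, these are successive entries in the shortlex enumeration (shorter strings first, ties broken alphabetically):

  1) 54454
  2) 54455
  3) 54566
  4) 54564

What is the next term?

Treat 54564 as a base-3 numeral over the given alphabet and add one, carrying through any trailing 5's.

54565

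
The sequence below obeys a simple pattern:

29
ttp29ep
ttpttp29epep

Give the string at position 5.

ttpttpttpttp29epepepep

s(k+1) = ttp·s(k)·ep, so each term gains ttp as a prefix and ep as a suffix.
From ttpttp29epep, 2 further steps: ttpttp29epep → ttpttpttp29epepep → (answer).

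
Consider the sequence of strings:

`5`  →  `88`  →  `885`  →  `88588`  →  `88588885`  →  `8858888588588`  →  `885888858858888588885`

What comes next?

8858888588588885888858858888588588

This is a Fibonacci-style word recurrence s(k) = s(k−1)·s(k−2): e.g. 88·5 = 885.
Continuing: 885888858858888588885 · 8858888588588 gives term 8.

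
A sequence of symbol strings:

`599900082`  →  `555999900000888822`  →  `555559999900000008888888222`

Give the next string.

Term n consists of 2n-1 5's, followed by n+2 9's, followed by 2n+1 0's, followed by 3n-2 8's, followed by n 2's (n = 1, 2, …).
Setting n = 4 gives 7, 6, 9, 10, 4 characters in each block.

555555599999900000000088888888882222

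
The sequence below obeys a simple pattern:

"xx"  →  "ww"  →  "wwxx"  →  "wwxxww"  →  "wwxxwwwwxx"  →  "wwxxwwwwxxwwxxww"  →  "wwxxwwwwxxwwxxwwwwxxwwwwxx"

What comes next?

From term 3 onward, concatenate the last term with the second-to-last: ww·xx = wwxx, wwxx·ww = wwxxww, …
Continuing: wwxxwwwwxxwwxxwwwwxxwwwwxx · wwxxwwwwxxwwxxww gives term 8.

wwxxwwwwxxwwxxwwwwxxwwwwxxwwxxwwwwxxwwxxww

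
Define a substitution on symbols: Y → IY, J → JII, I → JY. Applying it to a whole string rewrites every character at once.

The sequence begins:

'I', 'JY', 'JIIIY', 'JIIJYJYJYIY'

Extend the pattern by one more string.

JIIJYJYJIIIYJIIIYJIIIYJYIY

Expanding JIIJYJYJYIY: J→JII, I→JY, I→JY, J→JII, Y→IY, J→JII, Y→IY, J→JII, Y→IY, I→JY, Y→IY. Concatenated: JII JY JY JII IY JII IY JII IY JY IY.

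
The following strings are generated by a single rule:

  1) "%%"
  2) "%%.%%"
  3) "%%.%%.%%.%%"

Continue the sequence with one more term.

s(k+1) = s(k)·.·s(k) — each term doubles the last with '.' between the halves.
One more doubling of %%.%%.%%.%% gives the answer.

%%.%%.%%.%%.%%.%%.%%.%%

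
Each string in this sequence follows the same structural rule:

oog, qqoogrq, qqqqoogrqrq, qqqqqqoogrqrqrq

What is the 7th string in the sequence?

s(k+1) = qq·s(k)·rq, so each term gains qq as a prefix and rq as a suffix.
From qqqqqqoogrqrqrq, 3 further steps: qqqqqqoogrqrqrq → qqqqqqqqoogrqrqrqrq → qqqqqqqqqqoogrqrqrqrqrq → (answer).

qqqqqqqqqqqqoogrqrqrqrqrqrq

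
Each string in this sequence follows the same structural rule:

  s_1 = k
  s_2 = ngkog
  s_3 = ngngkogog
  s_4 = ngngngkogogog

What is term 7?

s(k+1) = ng·s(k)·og, so each term gains ng as a prefix and og as a suffix.
From ngngngkogogog, 3 further steps: ngngngkogogog → ngngngngkogogogog → ngngngngngkogogogogog → (answer).

ngngngngngngkogogogogogog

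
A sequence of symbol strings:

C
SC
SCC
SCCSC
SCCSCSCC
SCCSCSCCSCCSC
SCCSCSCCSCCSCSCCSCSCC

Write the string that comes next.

SCCSCSCCSCCSCSCCSCSCCSCCSCSCCSCCSC

Each term (from the third on) is the previous term followed by the one before it: term 3 = SC·C = SCC.
The next term joins SCCSCSCCSCCSCSCCSCSCC and SCCSCSCCSCCSC.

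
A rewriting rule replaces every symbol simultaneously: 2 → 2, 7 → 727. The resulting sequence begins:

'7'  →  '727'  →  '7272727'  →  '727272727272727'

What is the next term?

Replace each of the 15 characters of 727272727272727 in place — 727 2 727 2 727 2 727 2 727 2 727 2 727 2 727 — and concatenate.

7272727272727272727272727272727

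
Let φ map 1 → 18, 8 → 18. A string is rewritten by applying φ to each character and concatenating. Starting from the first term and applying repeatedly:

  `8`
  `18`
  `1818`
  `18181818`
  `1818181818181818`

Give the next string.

φ(1818181818181818) expands symbol-by-symbol to 18 18 18 18 18 18 18 18 18 18 18 18 18 18 18 18; joining the 16 pieces gives the next term.

18181818181818181818181818181818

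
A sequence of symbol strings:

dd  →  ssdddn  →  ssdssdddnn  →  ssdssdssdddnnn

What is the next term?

s(k+1) = ssd·s(k)·n, so each term gains ssd as a prefix and n as a suffix.
So the next term is ssd·ssdssdssdddnnn·n.

ssdssdssdssdddnnnn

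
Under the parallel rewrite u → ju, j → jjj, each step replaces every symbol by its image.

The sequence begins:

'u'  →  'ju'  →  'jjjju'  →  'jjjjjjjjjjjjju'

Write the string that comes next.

jjjjjjjjjjjjjjjjjjjjjjjjjjjjjjjjjjjjjjjju

Replace each of the 14 characters of jjjjjjjjjjjjju in place — jjj jjj jjj jjj jjj jjj jjj jjj jjj jjj jjj jjj jjj ju — and concatenate.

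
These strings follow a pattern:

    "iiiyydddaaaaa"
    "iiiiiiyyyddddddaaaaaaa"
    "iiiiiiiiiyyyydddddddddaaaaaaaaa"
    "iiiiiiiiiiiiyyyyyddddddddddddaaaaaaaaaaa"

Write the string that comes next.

Term n consists of 3n i's, followed by n+1 y's, followed by 3n d's, followed by 2n+3 a's (n = 1, 2, …).
At n = 5 the blocks have lengths 15, 6, 15, 13.

iiiiiiiiiiiiiiiyyyyyydddddddddddddddaaaaaaaaaaaaa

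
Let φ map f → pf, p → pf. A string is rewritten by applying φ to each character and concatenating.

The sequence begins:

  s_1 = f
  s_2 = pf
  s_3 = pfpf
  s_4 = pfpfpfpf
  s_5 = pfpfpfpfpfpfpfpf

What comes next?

φ(pfpfpfpfpfpfpfpf) expands symbol-by-symbol to pf pf pf pf pf pf pf pf pf pf pf pf pf pf pf pf; joining the 16 pieces gives the next term.

pfpfpfpfpfpfpfpfpfpfpfpfpfpfpfpf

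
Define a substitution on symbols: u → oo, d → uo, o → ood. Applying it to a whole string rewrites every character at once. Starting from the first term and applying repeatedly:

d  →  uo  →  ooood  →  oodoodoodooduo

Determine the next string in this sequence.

oodooduooodooduooodooduooodooduoooood

Replace each of the 14 characters of oodoodoodooduo in place — ood ood uo ood ood uo ood ood uo ood ood uo oo ood — and concatenate.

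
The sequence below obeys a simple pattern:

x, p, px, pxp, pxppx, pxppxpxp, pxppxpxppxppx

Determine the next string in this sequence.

pxppxpxppxppxpxppxpxp

Each term (from the third on) is the previous term followed by the one before it: term 3 = p·x = px.
Continuing: pxppxpxppxppx · pxppxpxp gives term 8.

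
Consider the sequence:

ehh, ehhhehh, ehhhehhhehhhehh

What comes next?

ehhhehhhehhhehhhehhhehhhehhhehh

Each string is two copies of the previous one joined by 'h'.
One more doubling of ehhhehhhehhhehh gives the answer.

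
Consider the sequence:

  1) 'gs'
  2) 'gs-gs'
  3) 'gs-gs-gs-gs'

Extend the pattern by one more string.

gs-gs-gs-gs-gs-gs-gs-gs

Each string is two copies of the previous one joined by '-'.
One more doubling of gs-gs-gs-gs gives the answer.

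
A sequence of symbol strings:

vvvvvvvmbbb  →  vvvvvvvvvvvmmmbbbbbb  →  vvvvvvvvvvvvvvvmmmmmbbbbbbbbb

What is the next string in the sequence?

Reading off run lengths: v runs 7, 11, 15; m runs 1, 3, 5; b runs 3, 6, 9 — each is linear in n (n = 1, 2, …).
At n = 4 the blocks have lengths 19, 7, 12.

vvvvvvvvvvvvvvvvvvvmmmmmmmbbbbbbbbbbbb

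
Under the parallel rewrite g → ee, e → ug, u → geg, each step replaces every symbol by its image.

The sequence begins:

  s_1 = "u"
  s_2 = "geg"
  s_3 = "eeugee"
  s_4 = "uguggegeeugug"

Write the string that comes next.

gegeegegeeeeugeeuguggegeegegee

Replace each of the 13 characters of uguggegeeugug in place — geg ee geg ee ee ug ee ug ug geg ee geg ee — and concatenate.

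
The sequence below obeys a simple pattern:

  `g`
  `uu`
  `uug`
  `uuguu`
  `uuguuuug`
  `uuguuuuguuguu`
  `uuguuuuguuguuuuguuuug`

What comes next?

uuguuuuguuguuuuguuuuguuguuuuguuguu

This is a Fibonacci-style word recurrence s(k) = s(k−1)·s(k−2): e.g. uu·g = uug.
The next term joins uuguuuuguuguuuuguuuug and uuguuuuguuguu.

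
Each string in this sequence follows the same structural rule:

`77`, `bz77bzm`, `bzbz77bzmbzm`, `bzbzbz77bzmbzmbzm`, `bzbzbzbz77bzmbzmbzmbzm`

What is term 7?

Every step adds bz to the front and bzm to the end of the previous string.
From bzbzbzbz77bzmbzmbzmbzm, 2 further steps: bzbzbzbz77bzmbzmbzmbzm → bzbzbzbzbz77bzmbzmbzmbzmbzm → (answer).

bzbzbzbzbzbz77bzmbzmbzmbzmbzmbzm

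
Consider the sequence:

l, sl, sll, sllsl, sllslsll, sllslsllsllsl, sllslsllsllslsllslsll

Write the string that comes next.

This is a Fibonacci-style word recurrence s(k) = s(k−1)·s(k−2): e.g. sl·l = sll.
The next term joins sllslsllsllslsllslsll and sllslsllsllsl.

sllslsllsllslsllslsllsllslsllsllsl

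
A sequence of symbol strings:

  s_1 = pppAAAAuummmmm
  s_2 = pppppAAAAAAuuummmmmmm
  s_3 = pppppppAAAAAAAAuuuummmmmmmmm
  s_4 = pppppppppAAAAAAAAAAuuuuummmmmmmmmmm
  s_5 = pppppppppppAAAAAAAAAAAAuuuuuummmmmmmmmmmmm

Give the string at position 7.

pppppppppppppppAAAAAAAAAAAAAAAAuuuuuuuummmmmmmmmmmmmmmmm

The n-th term is 2n-1 p's then 2n A's then n u's then 2n+1 m's, where the shown terms are n = 2, 3, 4, 5, 6.
Setting n = 8 gives 15, 16, 8, 17 characters in each block.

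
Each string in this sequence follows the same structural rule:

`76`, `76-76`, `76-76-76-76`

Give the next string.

76-76-76-76-76-76-76-76

Every step duplicates the string with '-' between the halves.
One more doubling of 76-76-76-76 gives the answer.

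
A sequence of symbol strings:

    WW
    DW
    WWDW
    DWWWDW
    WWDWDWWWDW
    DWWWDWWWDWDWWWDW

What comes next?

WWDWDWWWDWDWWWDWWWDWDWWWDW

This is a Fibonacci-style word recurrence s(k) = s(k−2)·s(k−1): e.g. WW·DW = WWDW.
So term 7 is WWDWDWWWDW·DWWWDWWWDWDWWWDW.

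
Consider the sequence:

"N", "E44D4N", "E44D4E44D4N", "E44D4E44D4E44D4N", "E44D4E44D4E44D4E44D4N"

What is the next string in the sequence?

The strings grow by a fixed prefix E44D4 each time.
Applying this once more to E44D4E44D4E44D4E44D4N:

E44D4E44D4E44D4E44D4E44D4N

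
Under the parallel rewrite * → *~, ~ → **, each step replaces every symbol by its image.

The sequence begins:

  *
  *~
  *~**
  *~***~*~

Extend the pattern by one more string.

*~***~*~*~***~**

Rewriting each symbol of *~***~*~: *→*~, ~→**, *→*~, *→*~, *→*~, ~→**, *→*~, ~→**, which concatenates to *~ ** *~ *~ *~ ** *~ **.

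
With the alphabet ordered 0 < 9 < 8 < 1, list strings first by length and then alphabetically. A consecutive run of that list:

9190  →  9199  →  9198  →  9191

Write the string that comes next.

9180

The successor of 9191 increments the rightmost position that isn't already 1 and resets every position after it to 0.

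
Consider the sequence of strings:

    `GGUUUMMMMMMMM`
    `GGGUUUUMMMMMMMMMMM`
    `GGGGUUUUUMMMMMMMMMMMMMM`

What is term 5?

GGGGGGUUUUUUUMMMMMMMMMMMMMMMMMMMM

Term n consists of n G's, followed by n+1 U's, followed by 3n+2 M's, where the shown terms are n = 2, 3, 4.
For term 5, n = 6, so the run lengths are 6, 7, 20.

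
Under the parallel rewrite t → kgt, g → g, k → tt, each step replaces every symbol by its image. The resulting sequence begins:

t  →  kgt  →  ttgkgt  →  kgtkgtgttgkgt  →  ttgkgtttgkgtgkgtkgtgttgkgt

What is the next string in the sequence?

Rewriting the 26 symbols of ttgkgtttgkgtgkgtkgtgttgkgt one by one yields kgt kgt g tt g kgt kgt kgt g tt g kgt g tt g kgt tt g kgt g kgt kgt g tt g kgt; concatenated:

kgtkgtgttgkgtkgtkgtgttgkgtgttgkgtttgkgtgkgtkgtgttgkgt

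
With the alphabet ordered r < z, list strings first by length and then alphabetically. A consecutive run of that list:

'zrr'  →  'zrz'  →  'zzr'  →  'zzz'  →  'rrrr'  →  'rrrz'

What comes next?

rrzr

Find the rightmost character of rrrz below z, bump it to the next letter, and reset everything to its right to r.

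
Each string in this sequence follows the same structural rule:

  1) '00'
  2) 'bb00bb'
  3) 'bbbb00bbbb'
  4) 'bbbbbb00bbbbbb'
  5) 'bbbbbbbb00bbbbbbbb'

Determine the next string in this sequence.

bbbbbbbbbb00bbbbbbbbbb

Every step adds bb to the front and bb to the end of the previous string.
One more step from bbbbbbbb00bbbbbbbb gives the answer.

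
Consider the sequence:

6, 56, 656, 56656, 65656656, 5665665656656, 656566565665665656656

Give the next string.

5665665656656656566565665665656656

Each term (from the third on) is the two preceding terms concatenated in order: term 3 = 6·56 = 656.
So term 8 is 5665665656656·656566565665665656656.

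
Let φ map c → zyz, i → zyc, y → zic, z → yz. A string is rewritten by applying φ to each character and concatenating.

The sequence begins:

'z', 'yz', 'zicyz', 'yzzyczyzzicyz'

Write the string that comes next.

zicyzyzziczyzyzzicyzyzzyczyzzicyz

φ(yzzyczyzzicyz) expands symbol-by-symbol to zic yz yz zic zyz yz zic yz yz zyc zyz zic yz; joining the 13 pieces gives the next term.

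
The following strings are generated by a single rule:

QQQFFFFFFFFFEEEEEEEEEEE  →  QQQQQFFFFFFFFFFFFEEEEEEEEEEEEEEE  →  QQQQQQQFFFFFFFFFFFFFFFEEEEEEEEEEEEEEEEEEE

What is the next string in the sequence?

QQQQQQQQQFFFFFFFFFFFFFFFFFFEEEEEEEEEEEEEEEEEEEEEEE

Reading off run lengths: Q runs 3, 5, 7; F runs 9, 12, 15; E runs 11, 15, 19 — each is linear in n, where the shown terms are n = 2, 3, 4.
For the next term, n = 5, so the run lengths are 9, 18, 23.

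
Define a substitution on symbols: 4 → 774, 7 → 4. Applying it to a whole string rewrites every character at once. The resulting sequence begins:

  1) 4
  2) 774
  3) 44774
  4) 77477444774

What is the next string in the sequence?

447744477477477444774

Rewriting each symbol of 77477444774: 7→4, 7→4, 4→774, 7→4, 7→4, 4→774, 4→774, 4→774, 7→4, 7→4, 4→774, which concatenates to 4 4 774 4 4 774 774 774 4 4 774.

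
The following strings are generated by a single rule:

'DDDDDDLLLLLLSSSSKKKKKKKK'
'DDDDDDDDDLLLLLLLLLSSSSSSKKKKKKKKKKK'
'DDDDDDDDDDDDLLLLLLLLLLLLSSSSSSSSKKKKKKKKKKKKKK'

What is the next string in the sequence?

DDDDDDDDDDDDDDDLLLLLLLLLLLLLLLSSSSSSSSSSKKKKKKKKKKKKKKKKK

Reading off run lengths: D runs 6, 9, 12; L runs 6, 9, 12; S runs 4, 6, 8; K runs 8, 11, 14 — each is linear in n, where the shown terms are n = 2, 3, 4.
At n = 5 the blocks have lengths 15, 15, 10, 17.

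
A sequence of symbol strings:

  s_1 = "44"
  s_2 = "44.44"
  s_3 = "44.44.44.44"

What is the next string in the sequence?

Each string is two copies of the previous one joined by '.'.
So the next term is two copies of 44.44.44.44 with '.' between the halves.

44.44.44.44.44.44.44.44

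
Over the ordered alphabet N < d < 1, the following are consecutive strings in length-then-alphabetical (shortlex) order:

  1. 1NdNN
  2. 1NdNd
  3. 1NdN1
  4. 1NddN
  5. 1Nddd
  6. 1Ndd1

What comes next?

The successor of 1Ndd1 increments the rightmost position that isn't already 1 and resets every position after it to N.

1Nd1N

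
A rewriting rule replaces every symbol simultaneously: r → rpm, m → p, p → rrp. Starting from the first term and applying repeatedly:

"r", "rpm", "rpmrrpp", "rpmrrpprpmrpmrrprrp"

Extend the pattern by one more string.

Rewriting the 19 symbols of rpmrrpprpmrpmrrprrp one by one yields rpm rrp p rpm rpm rrp rrp rpm rrp p rpm rrp p rpm rpm rrp rpm rpm rrp; concatenated:

rpmrrpprpmrpmrrprrprpmrrpprpmrrpprpmrpmrrprpmrpmrrp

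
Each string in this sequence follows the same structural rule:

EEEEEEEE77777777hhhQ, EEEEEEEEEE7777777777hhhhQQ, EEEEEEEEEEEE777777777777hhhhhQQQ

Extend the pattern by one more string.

EEEEEEEEEEEEEE77777777777777hhhhhhQQQQ

Term n consists of 2n+2 E's, followed by 2n+2 7's, followed by n h's, followed by n-2 Q's, where the shown terms are n = 3, 4, 5.
Setting n = 6 gives 14, 14, 6, 4 characters in each block.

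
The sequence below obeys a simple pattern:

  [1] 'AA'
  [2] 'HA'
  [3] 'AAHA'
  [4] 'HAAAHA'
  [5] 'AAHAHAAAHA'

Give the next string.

HAAAHAAAHAHAAAHA

Each term (from the third on) is the two preceding terms concatenated in order: term 3 = AA·HA = AAHA.
So term 6 is HAAAHA·AAHAHAAAHA.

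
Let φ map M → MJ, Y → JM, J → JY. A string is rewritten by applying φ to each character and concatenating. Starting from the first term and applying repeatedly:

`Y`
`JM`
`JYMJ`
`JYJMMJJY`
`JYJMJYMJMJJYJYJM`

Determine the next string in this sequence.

JYJMJYMJJYJMMJJYMJJYJYJMJYJMJYMJ

Applying the rule to each of the 16 symbols of JYJMJYMJMJJYJYJM gives the pieces JY JM JY MJ JY JM MJ JY MJ JY JY JM JY JM JY MJ, which concatenate to the answer.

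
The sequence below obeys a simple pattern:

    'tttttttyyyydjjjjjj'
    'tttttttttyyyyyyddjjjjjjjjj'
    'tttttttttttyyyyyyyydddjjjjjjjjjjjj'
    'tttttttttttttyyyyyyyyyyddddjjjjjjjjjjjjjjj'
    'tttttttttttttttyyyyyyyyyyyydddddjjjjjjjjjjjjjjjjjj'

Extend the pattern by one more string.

Term n consists of 2n+3 t's, followed by 2n y's, followed by n-1 d's, followed by 3n j's, where the shown terms are n = 2, 3, 4, 5, 6.
Setting n = 7 gives 17, 14, 6, 21 characters in each block.

tttttttttttttttttyyyyyyyyyyyyyyddddddjjjjjjjjjjjjjjjjjjjjj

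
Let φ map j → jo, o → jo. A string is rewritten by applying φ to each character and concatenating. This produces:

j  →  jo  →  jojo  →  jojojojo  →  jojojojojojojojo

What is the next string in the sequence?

jojojojojojojojojojojojojojojojo

φ(jojojojojojojojo) expands symbol-by-symbol to jo jo jo jo jo jo jo jo jo jo jo jo jo jo jo jo; joining the 16 pieces gives the next term.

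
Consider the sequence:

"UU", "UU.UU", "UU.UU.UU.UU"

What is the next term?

s(k+1) = s(k)·.·s(k) — each term doubles the last with '.' between the halves.
So the next term is two copies of UU.UU.UU.UU with '.' between the halves.

UU.UU.UU.UU.UU.UU.UU.UU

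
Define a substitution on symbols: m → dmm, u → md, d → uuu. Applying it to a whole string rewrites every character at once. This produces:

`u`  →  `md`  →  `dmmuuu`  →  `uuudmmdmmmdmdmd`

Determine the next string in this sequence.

Rewriting the 15 symbols of uuudmmdmmmdmdmd one by one yields md md md uuu dmm dmm uuu dmm dmm dmm uuu dmm uuu dmm uuu; concatenated:

mdmdmduuudmmdmmuuudmmdmmdmmuuudmmuuudmmuuu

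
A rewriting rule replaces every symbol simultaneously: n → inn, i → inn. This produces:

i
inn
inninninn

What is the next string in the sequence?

Apply φ to inninninn symbol by symbol: i→inn, n→inn, n→inn, i→inn, n→inn, n→inn, i→inn, n→inn, n→inn; joined: inn inn inn inn inn inn inn inn inn.

inninninninninninninninninn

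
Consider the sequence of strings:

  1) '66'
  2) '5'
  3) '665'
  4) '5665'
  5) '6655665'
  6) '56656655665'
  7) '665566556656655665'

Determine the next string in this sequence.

This is a Fibonacci-style word recurrence s(k) = s(k−2)·s(k−1): e.g. 66·5 = 665.
The next term joins 56656655665 and 665566556656655665.

56656655665665566556656655665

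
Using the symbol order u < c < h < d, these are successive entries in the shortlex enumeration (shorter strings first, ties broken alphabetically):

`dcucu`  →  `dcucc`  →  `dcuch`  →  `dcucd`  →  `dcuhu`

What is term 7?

dcuhh

Continuing the enumeration 2 steps past dcuhu: dcuhu → dcuhc → (answer).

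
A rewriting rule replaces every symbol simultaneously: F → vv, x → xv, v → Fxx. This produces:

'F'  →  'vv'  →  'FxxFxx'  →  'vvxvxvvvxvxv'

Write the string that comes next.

FxxFxxxvFxxxvFxxFxxFxxxvFxxxvFxx

Rewriting each symbol of vvxvxvvvxvxv: v→Fxx, v→Fxx, x→xv, v→Fxx, x→xv, v→Fxx, v→Fxx, v→Fxx, x→xv, v→Fxx, x→xv, v→Fxx, which concatenates to Fxx Fxx xv Fxx xv Fxx Fxx Fxx xv Fxx xv Fxx.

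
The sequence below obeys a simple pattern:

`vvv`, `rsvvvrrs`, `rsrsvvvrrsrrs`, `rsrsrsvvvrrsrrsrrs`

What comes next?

rsrsrsrsvvvrrsrrsrrsrrs

Every step adds rs to the front and rrs to the end of the previous string.
So the next term is rs·rsrsrsvvvrrsrrsrrs·rrs.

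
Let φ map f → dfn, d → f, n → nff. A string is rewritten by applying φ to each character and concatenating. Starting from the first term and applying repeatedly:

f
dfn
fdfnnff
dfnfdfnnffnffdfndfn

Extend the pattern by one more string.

φ(dfnfdfnnffnffdfndfn) expands symbol-by-symbol to f dfn nff dfn f dfn nff nff dfn dfn nff dfn dfn f dfn nff f dfn nff; joining the 19 pieces gives the next term.

fdfnnffdfnfdfnnffnffdfndfnnffdfndfnfdfnnfffdfnnff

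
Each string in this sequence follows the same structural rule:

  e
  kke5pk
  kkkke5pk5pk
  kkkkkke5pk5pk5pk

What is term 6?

kkkkkkkkkke5pk5pk5pk5pk5pk

Each term wraps the previous one in kk on the left and 5pk on the right.
From kkkkkke5pk5pk5pk, 2 further steps: kkkkkke5pk5pk5pk → kkkkkkkke5pk5pk5pk5pk → (answer).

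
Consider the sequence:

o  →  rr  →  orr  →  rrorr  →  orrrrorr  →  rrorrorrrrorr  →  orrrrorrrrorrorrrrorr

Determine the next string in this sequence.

Each term (from the third on) is the two preceding terms concatenated in order: term 3 = o·rr = orr.
Continuing: rrorrorrrrorr · orrrrorrrrorrorrrrorr gives term 8.

rrorrorrrrorrorrrrorrrrorrorrrrorr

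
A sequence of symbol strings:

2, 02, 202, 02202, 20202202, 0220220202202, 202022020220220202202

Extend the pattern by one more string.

This is a Fibonacci-style word recurrence s(k) = s(k−2)·s(k−1): e.g. 2·02 = 202.
The next term joins 0220220202202 and 202022020220220202202.

0220220202202202022020220220202202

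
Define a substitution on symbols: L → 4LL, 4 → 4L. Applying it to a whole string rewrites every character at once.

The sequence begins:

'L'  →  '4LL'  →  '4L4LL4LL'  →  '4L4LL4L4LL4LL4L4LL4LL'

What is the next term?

Replace each of the 21 characters of 4L4LL4L4LL4LL4L4LL4LL in place — 4L 4LL 4L 4LL 4LL 4L 4LL 4L 4LL 4LL 4L 4LL 4LL 4L 4LL 4L 4LL 4LL 4L 4LL 4LL — and concatenate.

4L4LL4L4LL4LL4L4LL4L4LL4LL4L4LL4LL4L4LL4L4LL4LL4L4LL4LL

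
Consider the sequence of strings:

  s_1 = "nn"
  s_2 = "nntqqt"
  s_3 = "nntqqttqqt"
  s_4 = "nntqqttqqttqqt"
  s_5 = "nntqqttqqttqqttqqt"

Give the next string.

Each term is the previous one with tqqt appended.
Applying this once more to nntqqttqqttqqttqqt:

nntqqttqqttqqttqqttqqt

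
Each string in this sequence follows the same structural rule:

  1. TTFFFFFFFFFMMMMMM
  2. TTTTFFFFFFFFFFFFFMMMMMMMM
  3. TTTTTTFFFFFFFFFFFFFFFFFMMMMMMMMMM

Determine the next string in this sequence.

TTTTTTTTFFFFFFFFFFFFFFFFFFFFFMMMMMMMMMMMM

The n-th term is 2n-2 T's then 4n+1 F's then 2n+2 M's, where the shown terms are n = 2, 3, 4.
Setting n = 5 gives 8, 21, 12 characters in each block.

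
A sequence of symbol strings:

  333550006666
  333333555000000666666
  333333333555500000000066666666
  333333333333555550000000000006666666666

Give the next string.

333333333333333555555000000000000000666666666666

Reading off run lengths: 3 runs 3, 6, 9, 12; 5 runs 2, 3, 4, 5; 0 runs 3, 6, 9, 12; 6 runs 4, 6, 8, 10 — each is linear in n (n = 1, 2, …).
At n = 5 the blocks have lengths 15, 6, 15, 12.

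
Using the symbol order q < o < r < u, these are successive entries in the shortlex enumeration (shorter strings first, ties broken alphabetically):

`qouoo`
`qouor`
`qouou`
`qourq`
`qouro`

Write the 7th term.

qouru

Advancing 2 positions from qouro through qouro → qourr reaches term 7.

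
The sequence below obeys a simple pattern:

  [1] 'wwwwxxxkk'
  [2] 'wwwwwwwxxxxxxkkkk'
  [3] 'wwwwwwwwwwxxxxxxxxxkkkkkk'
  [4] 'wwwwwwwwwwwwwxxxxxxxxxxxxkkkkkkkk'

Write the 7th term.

wwwwwwwwwwwwwwwwwwwwwwxxxxxxxxxxxxxxxxxxxxxkkkkkkkkkkkkkk

Each string has the form w^{3n+1} x^{3n} k^{2n} (n = 1, 2, …).
At n = 7 the blocks have lengths 22, 21, 14.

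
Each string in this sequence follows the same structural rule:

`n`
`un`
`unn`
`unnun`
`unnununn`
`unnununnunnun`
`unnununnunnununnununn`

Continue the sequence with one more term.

unnununnunnununnununnunnununnunnun

From term 3 onward, concatenate the last term with the second-to-last: un·n = unn, unn·un = unnun, …
Continuing: unnununnunnununnununn · unnununnunnun gives term 8.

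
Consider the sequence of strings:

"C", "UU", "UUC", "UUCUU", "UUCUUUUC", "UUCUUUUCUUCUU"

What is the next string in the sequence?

UUCUUUUCUUCUUUUCUUUUC

This is a Fibonacci-style word recurrence s(k) = s(k−1)·s(k−2): e.g. UU·C = UUC.
Continuing: UUCUUUUCUUCUU · UUCUUUUC gives term 7.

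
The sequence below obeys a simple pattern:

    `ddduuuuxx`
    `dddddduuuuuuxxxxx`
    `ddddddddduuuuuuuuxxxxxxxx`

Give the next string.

dddddddddddduuuuuuuuuuxxxxxxxxxxx

The n-th term is 3n d's then 2n+2 u's then 3n-1 x's (n = 1, 2, …).
For the next term, n = 4, so the run lengths are 12, 10, 11.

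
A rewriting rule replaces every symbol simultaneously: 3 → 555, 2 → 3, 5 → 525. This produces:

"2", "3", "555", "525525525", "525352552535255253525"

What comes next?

525352555552535255253525555525352552535255555253525

φ(525352552535255253525) expands symbol-by-symbol to 525 3 525 555 525 3 525 525 3 525 555 525 3 525 525 3 525 555 525 3 525; joining the 21 pieces gives the next term.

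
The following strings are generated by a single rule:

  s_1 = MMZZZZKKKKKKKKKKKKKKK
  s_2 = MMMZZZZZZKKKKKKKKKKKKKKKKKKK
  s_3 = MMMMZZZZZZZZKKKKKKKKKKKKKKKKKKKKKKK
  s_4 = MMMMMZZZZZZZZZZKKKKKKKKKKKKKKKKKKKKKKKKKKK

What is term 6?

MMMMMMMZZZZZZZZZZZZZZKKKKKKKKKKKKKKKKKKKKKKKKKKKKKKKKKKK

The n-th term is n-1 M's then 2n-2 Z's then 4n+3 K's, where the shown terms are n = 3, 4, 5, 6.
For term 6, n = 8, so the run lengths are 7, 14, 35.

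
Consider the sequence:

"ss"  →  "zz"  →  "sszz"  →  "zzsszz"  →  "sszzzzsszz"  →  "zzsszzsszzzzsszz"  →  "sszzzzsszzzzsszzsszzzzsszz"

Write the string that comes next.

zzsszzsszzzzsszzsszzzzsszzzzsszzsszzzzsszz

From term 3 onward, concatenate the second-to-last term with the last: ss·zz = sszz, zz·sszz = zzsszz, …
The next term joins zzsszzsszzzzsszz and sszzzzsszzzzsszzsszzzzsszz.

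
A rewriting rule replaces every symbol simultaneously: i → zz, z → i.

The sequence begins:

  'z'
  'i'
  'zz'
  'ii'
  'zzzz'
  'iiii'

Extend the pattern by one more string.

zzzzzzzz

Rewriting each symbol of iiii: i→zz, i→zz, i→zz, i→zz, which concatenates to zz zz zz zz.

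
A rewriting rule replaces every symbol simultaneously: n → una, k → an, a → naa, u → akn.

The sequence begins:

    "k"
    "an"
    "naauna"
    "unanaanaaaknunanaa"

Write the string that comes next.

aknunanaaunanaanaaunanaanaanaaanunaaknunanaaunanaanaa

φ(unanaanaaaknunanaa) expands symbol-by-symbol to akn una naa una naa naa una naa naa naa an una akn una naa una naa naa; joining the 18 pieces gives the next term.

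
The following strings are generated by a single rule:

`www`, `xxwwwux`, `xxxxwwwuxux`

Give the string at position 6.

xxxxxxxxxxwwwuxuxuxuxux

s(k+1) = xx·s(k)·ux, so each term gains xx as a prefix and ux as a suffix.
From xxxxwwwuxux, 3 further steps: xxxxwwwuxux → xxxxxxwwwuxuxux → xxxxxxxxwwwuxuxuxux → (answer).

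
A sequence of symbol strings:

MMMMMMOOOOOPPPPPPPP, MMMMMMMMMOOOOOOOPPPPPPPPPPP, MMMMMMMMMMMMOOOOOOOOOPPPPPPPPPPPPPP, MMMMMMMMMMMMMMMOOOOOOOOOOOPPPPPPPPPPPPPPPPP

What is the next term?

MMMMMMMMMMMMMMMMMMOOOOOOOOOOOOOPPPPPPPPPPPPPPPPPPPP

Reading off run lengths: M runs 6, 9, 12, 15; O runs 5, 7, 9, 11; P runs 8, 11, 14, 17 — each is linear in n, where the shown terms are n = 2, 3, 4, 5.
For the next term, n = 6, so the run lengths are 18, 13, 20.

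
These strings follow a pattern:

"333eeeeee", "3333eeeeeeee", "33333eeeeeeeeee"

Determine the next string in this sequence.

Term n consists of n 3's, followed by 2n e's, where the shown terms are n = 3, 4, 5.
For the next term, n = 6, so the run lengths are 6, 12.

333333eeeeeeeeeeee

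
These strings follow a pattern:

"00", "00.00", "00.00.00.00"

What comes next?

Every step duplicates the string with '.' between the halves.
Doubling 00.00.00.00 with '.' between the halves:

00.00.00.00.00.00.00.00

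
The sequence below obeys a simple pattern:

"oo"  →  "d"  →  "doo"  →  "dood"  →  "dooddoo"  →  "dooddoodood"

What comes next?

dooddoodooddooddoo

From term 3 onward, concatenate the last term with the second-to-last: d·oo = doo, doo·d = dood, …
The next term joins dooddoodood and dooddoo.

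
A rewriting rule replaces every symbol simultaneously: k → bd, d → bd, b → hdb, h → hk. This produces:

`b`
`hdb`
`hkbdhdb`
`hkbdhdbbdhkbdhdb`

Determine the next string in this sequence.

Replace each of the 16 characters of hkbdhdbbdhkbdhdb in place — hk bd hdb bd hk bd hdb hdb bd hk bd hdb bd hk bd hdb — and concatenate.

hkbdhdbbdhkbdhdbhdbbdhkbdhdbbdhkbdhdb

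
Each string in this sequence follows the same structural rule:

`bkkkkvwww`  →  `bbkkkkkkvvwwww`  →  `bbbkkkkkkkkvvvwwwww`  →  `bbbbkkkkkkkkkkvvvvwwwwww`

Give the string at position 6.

bbbbbbkkkkkkkkkkkkkkvvvvvvwwwwwwww

Reading off run lengths: b runs 1, 2, 3, 4; k runs 4, 6, 8, 10; v runs 1, 2, 3, 4; w runs 3, 4, 5, 6 — each is linear in n (n = 1, 2, …).
At n = 6 the blocks have lengths 6, 14, 6, 8.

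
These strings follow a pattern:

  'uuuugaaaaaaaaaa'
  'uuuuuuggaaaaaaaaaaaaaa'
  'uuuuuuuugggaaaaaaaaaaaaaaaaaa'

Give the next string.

Reading off run lengths: u runs 4, 6, 8; g runs 1, 2, 3; a runs 10, 14, 18 — each is linear in n, where the shown terms are n = 2, 3, 4.
At n = 5 the blocks have lengths 10, 4, 22.

uuuuuuuuuuggggaaaaaaaaaaaaaaaaaaaaaa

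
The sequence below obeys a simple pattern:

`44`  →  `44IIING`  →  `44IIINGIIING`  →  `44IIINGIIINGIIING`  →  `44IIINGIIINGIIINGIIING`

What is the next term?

The strings grow by a fixed suffix IIING each time.
So the next term is 44IIINGIIINGIIINGIIING·IIING.

44IIINGIIINGIIINGIIINGIIING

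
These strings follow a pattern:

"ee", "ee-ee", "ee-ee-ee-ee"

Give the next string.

Each string is two copies of the previous one joined by '-'.
Doubling ee-ee-ee-ee with '-' between the halves:

ee-ee-ee-ee-ee-ee-ee-ee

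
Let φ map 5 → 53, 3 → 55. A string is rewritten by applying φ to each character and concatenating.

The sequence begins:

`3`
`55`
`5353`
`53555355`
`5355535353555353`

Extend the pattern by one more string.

Applying the rule to each of the 16 symbols of 5355535353555353 gives the pieces 53 55 53 53 53 55 53 55 53 55 53 53 53 55 53 55, which concatenate to the answer.

53555353535553555355535353555355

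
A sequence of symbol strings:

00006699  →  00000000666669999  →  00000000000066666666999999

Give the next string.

Reading off run lengths: 0 runs 4, 8, 12; 6 runs 2, 5, 8; 9 runs 2, 4, 6 — each is linear in n (n = 1, 2, …).
At n = 4 the blocks have lengths 16, 11, 8.

00000000000000006666666666699999999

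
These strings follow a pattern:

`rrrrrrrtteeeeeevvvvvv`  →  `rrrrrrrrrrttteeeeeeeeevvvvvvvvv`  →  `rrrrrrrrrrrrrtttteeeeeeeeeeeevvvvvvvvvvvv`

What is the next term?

rrrrrrrrrrrrrrrrttttteeeeeeeeeeeeeeevvvvvvvvvvvvvvv

Each string has the form r^{3n+1} t^{n} e^{3n} v^{3n}, where the shown terms are n = 2, 3, 4.
For the next term, n = 5, so the run lengths are 16, 5, 15, 15.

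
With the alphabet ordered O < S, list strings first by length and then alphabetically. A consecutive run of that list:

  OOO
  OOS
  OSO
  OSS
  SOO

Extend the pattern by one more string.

SOS

Treat SOO as a base-2 numeral over the given alphabet and add one, carrying through any trailing S's.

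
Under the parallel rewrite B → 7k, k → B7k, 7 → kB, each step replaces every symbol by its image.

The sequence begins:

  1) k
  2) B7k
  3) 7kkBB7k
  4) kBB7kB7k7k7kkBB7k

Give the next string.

B7k7k7kkBB7k7kkBB7kkBB7kkBB7kB7k7k7kkBB7k

φ(kBB7kB7k7k7kkBB7k) expands symbol-by-symbol to B7k 7k 7k kB B7k 7k kB B7k kB B7k kB B7k B7k 7k 7k kB B7k; joining the 17 pieces gives the next term.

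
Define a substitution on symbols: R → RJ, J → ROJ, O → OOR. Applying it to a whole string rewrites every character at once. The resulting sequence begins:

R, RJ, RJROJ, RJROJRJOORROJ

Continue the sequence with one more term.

Replace each of the 13 characters of RJROJRJOORROJ in place — RJ ROJ RJ OOR ROJ RJ ROJ OOR OOR RJ RJ OOR ROJ — and concatenate.

RJROJRJOORROJRJROJOOROORRJRJOORROJ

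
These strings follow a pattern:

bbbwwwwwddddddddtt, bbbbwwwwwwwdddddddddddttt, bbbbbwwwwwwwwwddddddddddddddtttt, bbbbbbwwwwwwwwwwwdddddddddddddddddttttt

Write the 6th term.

bbbbbbbbwwwwwwwwwwwwwwwdddddddddddddddddddddddttttttt

Term n consists of n+1 b's, followed by 2n+1 w's, followed by 3n+2 d's, followed by n t's, where the shown terms are n = 2, 3, 4, 5.
Setting n = 7 gives 8, 15, 23, 7 characters in each block.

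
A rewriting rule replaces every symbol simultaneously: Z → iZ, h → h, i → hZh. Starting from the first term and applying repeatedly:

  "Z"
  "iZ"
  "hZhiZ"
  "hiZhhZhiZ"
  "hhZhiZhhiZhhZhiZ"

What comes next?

hhiZhhZhiZhhhZhiZhhiZhhZhiZ

Replace each of the 16 characters of hhZhiZhhiZhhZhiZ in place — h h iZ h hZh iZ h h hZh iZ h h iZ h hZh iZ — and concatenate.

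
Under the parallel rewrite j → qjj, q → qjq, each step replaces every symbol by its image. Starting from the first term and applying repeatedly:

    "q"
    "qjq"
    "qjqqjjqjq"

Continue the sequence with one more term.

Rewriting each symbol of qjqqjjqjq: q→qjq, j→qjj, q→qjq, q→qjq, j→qjj, j→qjj, q→qjq, j→qjj, q→qjq, which concatenates to qjq qjj qjq qjq qjj qjj qjq qjj qjq.

qjqqjjqjqqjqqjjqjjqjqqjjqjq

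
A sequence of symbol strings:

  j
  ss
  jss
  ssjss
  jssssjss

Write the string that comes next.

ssjssjssssjss

Each term (from the third on) is the two preceding terms concatenated in order: term 3 = j·ss = jss.
So term 6 is ssjss·jssssjss.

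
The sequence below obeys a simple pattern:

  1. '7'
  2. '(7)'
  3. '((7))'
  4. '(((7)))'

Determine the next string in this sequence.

((((7))))

Every step adds ( to the front and ) to the end of the previous string.
So the next term is (·(((7)))·).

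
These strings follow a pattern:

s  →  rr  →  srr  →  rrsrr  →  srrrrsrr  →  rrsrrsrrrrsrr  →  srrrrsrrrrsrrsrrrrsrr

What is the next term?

From term 3 onward, concatenate the second-to-last term with the last: s·rr = srr, rr·srr = rrsrr, …
The next term joins rrsrrsrrrrsrr and srrrrsrrrrsrrsrrrrsrr.

rrsrrsrrrrsrrsrrrrsrrrrsrrsrrrrsrr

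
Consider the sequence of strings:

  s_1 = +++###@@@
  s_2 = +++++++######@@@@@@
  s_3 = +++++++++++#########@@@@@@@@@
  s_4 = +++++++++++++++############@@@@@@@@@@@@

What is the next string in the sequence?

Each string has the form +^{4n-1} #^{3n} @^{3n} (n = 1, 2, …).
For the next term, n = 5, so the run lengths are 19, 15, 15.

+++++++++++++++++++###############@@@@@@@@@@@@@@@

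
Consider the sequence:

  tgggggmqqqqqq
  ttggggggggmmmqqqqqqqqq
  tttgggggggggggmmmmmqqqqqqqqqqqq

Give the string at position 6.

Each string has the form t^{n} g^{3n+2} m^{2n-1} q^{3n+3} (n = 1, 2, …).
At n = 6 the blocks have lengths 6, 20, 11, 21.

ttttttggggggggggggggggggggmmmmmmmmmmmqqqqqqqqqqqqqqqqqqqqq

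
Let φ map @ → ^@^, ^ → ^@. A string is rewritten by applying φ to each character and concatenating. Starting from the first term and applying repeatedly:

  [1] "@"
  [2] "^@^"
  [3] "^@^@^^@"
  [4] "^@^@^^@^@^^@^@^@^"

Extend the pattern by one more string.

^@^@^^@^@^^@^@^@^^@^@^^@^@^@^^@^@^^@^@^^@

Applying the rule to each of the 17 symbols of ^@^@^^@^@^^@^@^@^ gives the pieces ^@ ^@^ ^@ ^@^ ^@ ^@ ^@^ ^@ ^@^ ^@ ^@ ^@^ ^@ ^@^ ^@ ^@^ ^@, which concatenate to the answer.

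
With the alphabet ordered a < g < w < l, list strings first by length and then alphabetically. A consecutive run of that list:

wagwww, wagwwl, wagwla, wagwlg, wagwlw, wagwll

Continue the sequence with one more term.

The successor of wagwll increments the rightmost position that isn't already l and resets every position after it to a.

waglaa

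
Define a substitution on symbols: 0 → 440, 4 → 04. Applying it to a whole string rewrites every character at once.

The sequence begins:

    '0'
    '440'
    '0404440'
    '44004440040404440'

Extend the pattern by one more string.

Applying the rule to each of the 17 symbols of 44004440040404440 gives the pieces 04 04 440 440 04 04 04 440 440 04 440 04 440 04 04 04 440, which concatenate to the answer.

04044404400404044404400444004440040404440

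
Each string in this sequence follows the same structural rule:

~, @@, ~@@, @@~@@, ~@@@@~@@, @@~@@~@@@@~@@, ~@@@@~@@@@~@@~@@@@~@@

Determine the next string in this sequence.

@@~@@~@@@@~@@~@@@@~@@@@~@@~@@@@~@@

Each term (from the third on) is the two preceding terms concatenated in order: term 3 = ~·@@ = ~@@.
The next term joins @@~@@~@@@@~@@ and ~@@@@~@@@@~@@~@@@@~@@.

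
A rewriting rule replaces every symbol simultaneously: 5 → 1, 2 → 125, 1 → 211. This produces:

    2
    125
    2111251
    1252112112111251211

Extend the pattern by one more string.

Applying the rule to each of the 19 symbols of 1252112112111251211 gives the pieces 211 125 1 125 211 211 125 211 211 125 211 211 211 125 1 211 125 211 211, which concatenate to the answer.

21112511252112111252112111252112112111251211125211211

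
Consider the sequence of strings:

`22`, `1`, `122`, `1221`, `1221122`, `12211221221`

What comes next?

122112212211221122

From term 3 onward, concatenate the last term with the second-to-last: 1·22 = 122, 122·1 = 1221, …
The next term joins 12211221221 and 1221122.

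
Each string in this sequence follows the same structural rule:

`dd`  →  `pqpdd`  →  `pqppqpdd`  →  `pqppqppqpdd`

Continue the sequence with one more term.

Every step adds pqp at the front: s(k+1) = pqp·s(k).
Applying this once more to pqppqppqpdd:

pqppqppqppqpdd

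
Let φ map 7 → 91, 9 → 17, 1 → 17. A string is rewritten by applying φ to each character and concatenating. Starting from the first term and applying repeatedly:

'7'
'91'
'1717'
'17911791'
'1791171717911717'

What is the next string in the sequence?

17911717179117911791171717911791

Applying the rule to each of the 16 symbols of 1791171717911717 gives the pieces 17 91 17 17 17 91 17 91 17 91 17 17 17 91 17 91, which concatenate to the answer.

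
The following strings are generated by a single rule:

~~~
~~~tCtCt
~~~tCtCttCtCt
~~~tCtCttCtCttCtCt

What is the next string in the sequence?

Each term is the previous one with tCtCt appended.
Applying this once more to ~~~tCtCttCtCttCtCt:

~~~tCtCttCtCttCtCttCtCt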